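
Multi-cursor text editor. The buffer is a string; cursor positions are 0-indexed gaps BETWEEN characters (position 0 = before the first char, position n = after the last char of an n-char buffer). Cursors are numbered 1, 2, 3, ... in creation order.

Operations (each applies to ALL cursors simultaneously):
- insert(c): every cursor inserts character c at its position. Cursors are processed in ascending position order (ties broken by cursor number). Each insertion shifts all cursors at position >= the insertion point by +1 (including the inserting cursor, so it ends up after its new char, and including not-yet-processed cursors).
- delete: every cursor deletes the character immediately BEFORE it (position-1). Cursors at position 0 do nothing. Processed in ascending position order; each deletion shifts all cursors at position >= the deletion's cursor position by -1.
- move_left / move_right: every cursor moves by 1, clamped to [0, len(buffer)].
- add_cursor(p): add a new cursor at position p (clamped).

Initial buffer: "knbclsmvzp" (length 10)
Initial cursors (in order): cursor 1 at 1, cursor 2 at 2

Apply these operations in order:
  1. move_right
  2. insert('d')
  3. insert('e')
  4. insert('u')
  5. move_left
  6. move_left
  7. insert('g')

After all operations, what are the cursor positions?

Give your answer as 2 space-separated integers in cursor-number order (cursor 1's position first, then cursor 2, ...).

Answer: 4 9

Derivation:
After op 1 (move_right): buffer="knbclsmvzp" (len 10), cursors c1@2 c2@3, authorship ..........
After op 2 (insert('d')): buffer="kndbdclsmvzp" (len 12), cursors c1@3 c2@5, authorship ..1.2.......
After op 3 (insert('e')): buffer="kndebdeclsmvzp" (len 14), cursors c1@4 c2@7, authorship ..11.22.......
After op 4 (insert('u')): buffer="kndeubdeuclsmvzp" (len 16), cursors c1@5 c2@9, authorship ..111.222.......
After op 5 (move_left): buffer="kndeubdeuclsmvzp" (len 16), cursors c1@4 c2@8, authorship ..111.222.......
After op 6 (move_left): buffer="kndeubdeuclsmvzp" (len 16), cursors c1@3 c2@7, authorship ..111.222.......
After op 7 (insert('g')): buffer="kndgeubdgeuclsmvzp" (len 18), cursors c1@4 c2@9, authorship ..1111.2222.......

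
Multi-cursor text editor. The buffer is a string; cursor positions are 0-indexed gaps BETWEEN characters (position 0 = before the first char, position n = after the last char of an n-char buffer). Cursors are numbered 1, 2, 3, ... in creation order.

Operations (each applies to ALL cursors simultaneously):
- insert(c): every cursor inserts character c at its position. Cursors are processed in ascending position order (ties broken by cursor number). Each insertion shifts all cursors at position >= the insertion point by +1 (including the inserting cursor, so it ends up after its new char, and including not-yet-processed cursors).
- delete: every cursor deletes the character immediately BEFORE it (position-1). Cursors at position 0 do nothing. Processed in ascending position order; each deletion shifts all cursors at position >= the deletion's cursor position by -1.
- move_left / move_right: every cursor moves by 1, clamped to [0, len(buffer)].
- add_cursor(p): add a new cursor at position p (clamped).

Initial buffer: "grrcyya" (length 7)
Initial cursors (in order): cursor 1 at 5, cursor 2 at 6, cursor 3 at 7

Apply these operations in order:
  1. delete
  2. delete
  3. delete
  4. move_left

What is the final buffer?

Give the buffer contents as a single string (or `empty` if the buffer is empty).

Answer: empty

Derivation:
After op 1 (delete): buffer="grrc" (len 4), cursors c1@4 c2@4 c3@4, authorship ....
After op 2 (delete): buffer="g" (len 1), cursors c1@1 c2@1 c3@1, authorship .
After op 3 (delete): buffer="" (len 0), cursors c1@0 c2@0 c3@0, authorship 
After op 4 (move_left): buffer="" (len 0), cursors c1@0 c2@0 c3@0, authorship 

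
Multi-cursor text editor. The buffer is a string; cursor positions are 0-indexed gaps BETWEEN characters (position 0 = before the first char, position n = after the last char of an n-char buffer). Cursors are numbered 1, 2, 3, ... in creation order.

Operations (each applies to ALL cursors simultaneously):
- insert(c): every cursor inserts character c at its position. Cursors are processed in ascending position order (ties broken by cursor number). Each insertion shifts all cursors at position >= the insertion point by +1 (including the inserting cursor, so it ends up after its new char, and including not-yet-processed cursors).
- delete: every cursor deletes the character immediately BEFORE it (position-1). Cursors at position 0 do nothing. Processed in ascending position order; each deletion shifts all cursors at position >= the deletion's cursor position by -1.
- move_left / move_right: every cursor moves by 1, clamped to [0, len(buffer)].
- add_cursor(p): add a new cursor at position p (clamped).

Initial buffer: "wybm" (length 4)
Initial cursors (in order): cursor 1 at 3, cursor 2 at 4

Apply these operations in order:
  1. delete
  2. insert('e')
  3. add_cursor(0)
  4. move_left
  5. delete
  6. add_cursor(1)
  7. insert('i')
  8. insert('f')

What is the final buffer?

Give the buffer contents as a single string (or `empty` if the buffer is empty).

After op 1 (delete): buffer="wy" (len 2), cursors c1@2 c2@2, authorship ..
After op 2 (insert('e')): buffer="wyee" (len 4), cursors c1@4 c2@4, authorship ..12
After op 3 (add_cursor(0)): buffer="wyee" (len 4), cursors c3@0 c1@4 c2@4, authorship ..12
After op 4 (move_left): buffer="wyee" (len 4), cursors c3@0 c1@3 c2@3, authorship ..12
After op 5 (delete): buffer="we" (len 2), cursors c3@0 c1@1 c2@1, authorship .2
After op 6 (add_cursor(1)): buffer="we" (len 2), cursors c3@0 c1@1 c2@1 c4@1, authorship .2
After op 7 (insert('i')): buffer="iwiiie" (len 6), cursors c3@1 c1@5 c2@5 c4@5, authorship 3.1242
After op 8 (insert('f')): buffer="ifwiiifffe" (len 10), cursors c3@2 c1@9 c2@9 c4@9, authorship 33.1241242

Answer: ifwiiifffe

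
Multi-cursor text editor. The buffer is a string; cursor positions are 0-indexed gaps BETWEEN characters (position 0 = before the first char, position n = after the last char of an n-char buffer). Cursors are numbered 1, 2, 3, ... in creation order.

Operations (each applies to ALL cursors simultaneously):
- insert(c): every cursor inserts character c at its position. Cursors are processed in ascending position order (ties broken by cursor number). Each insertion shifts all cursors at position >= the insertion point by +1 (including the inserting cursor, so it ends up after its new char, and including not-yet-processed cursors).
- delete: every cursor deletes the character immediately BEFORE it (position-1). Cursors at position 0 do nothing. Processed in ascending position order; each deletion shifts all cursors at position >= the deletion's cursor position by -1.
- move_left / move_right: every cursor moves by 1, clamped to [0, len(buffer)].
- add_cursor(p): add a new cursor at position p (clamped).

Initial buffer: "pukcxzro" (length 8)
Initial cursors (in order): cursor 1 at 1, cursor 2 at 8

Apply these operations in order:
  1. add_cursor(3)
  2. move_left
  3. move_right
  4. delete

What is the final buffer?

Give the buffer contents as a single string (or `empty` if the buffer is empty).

Answer: ucxzr

Derivation:
After op 1 (add_cursor(3)): buffer="pukcxzro" (len 8), cursors c1@1 c3@3 c2@8, authorship ........
After op 2 (move_left): buffer="pukcxzro" (len 8), cursors c1@0 c3@2 c2@7, authorship ........
After op 3 (move_right): buffer="pukcxzro" (len 8), cursors c1@1 c3@3 c2@8, authorship ........
After op 4 (delete): buffer="ucxzr" (len 5), cursors c1@0 c3@1 c2@5, authorship .....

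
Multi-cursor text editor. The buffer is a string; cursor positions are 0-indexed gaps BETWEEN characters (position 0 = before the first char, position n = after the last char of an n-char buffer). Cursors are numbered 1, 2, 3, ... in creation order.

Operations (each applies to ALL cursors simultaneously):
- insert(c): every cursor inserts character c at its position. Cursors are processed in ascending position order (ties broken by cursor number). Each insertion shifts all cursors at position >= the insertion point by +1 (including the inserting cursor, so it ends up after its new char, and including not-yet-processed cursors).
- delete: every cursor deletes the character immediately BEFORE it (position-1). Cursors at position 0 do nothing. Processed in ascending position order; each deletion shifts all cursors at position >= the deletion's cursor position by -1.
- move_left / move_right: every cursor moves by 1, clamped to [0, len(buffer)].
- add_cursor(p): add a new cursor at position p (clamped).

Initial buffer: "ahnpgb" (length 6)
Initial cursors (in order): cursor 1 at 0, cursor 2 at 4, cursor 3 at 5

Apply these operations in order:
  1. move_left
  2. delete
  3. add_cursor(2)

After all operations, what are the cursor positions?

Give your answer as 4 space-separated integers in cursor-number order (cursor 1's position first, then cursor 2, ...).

Answer: 0 2 2 2

Derivation:
After op 1 (move_left): buffer="ahnpgb" (len 6), cursors c1@0 c2@3 c3@4, authorship ......
After op 2 (delete): buffer="ahgb" (len 4), cursors c1@0 c2@2 c3@2, authorship ....
After op 3 (add_cursor(2)): buffer="ahgb" (len 4), cursors c1@0 c2@2 c3@2 c4@2, authorship ....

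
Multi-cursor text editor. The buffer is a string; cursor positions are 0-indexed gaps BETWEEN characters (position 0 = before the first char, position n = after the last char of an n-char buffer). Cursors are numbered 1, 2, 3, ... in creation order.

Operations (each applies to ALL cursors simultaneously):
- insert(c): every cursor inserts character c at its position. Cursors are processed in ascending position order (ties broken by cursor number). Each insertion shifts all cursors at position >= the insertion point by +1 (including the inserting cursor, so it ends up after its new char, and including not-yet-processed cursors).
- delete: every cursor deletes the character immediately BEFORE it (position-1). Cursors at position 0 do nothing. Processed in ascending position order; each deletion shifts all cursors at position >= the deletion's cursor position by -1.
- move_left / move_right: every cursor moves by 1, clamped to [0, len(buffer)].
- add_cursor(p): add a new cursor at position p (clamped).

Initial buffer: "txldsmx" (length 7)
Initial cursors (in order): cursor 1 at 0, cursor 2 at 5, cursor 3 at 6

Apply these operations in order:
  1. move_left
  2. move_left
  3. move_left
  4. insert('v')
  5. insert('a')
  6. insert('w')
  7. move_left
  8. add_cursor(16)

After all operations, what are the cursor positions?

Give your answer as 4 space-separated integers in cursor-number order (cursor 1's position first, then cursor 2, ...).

Answer: 2 7 11 16

Derivation:
After op 1 (move_left): buffer="txldsmx" (len 7), cursors c1@0 c2@4 c3@5, authorship .......
After op 2 (move_left): buffer="txldsmx" (len 7), cursors c1@0 c2@3 c3@4, authorship .......
After op 3 (move_left): buffer="txldsmx" (len 7), cursors c1@0 c2@2 c3@3, authorship .......
After op 4 (insert('v')): buffer="vtxvlvdsmx" (len 10), cursors c1@1 c2@4 c3@6, authorship 1..2.3....
After op 5 (insert('a')): buffer="vatxvalvadsmx" (len 13), cursors c1@2 c2@6 c3@9, authorship 11..22.33....
After op 6 (insert('w')): buffer="vawtxvawlvawdsmx" (len 16), cursors c1@3 c2@8 c3@12, authorship 111..222.333....
After op 7 (move_left): buffer="vawtxvawlvawdsmx" (len 16), cursors c1@2 c2@7 c3@11, authorship 111..222.333....
After op 8 (add_cursor(16)): buffer="vawtxvawlvawdsmx" (len 16), cursors c1@2 c2@7 c3@11 c4@16, authorship 111..222.333....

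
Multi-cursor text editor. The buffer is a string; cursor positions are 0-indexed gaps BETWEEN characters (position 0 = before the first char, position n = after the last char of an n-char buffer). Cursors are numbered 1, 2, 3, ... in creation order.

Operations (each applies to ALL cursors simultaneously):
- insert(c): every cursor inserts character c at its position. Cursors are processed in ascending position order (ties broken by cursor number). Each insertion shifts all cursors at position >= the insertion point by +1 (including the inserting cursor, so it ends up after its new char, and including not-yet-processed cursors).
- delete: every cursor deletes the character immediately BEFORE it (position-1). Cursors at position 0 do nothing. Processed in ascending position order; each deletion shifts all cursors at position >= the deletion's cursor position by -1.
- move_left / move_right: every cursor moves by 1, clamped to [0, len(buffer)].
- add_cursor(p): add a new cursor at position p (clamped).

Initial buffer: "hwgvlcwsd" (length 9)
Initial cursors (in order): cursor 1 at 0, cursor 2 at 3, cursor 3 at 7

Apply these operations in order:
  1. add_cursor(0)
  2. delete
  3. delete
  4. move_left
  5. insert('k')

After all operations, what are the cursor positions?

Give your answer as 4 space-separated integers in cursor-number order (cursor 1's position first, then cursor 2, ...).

After op 1 (add_cursor(0)): buffer="hwgvlcwsd" (len 9), cursors c1@0 c4@0 c2@3 c3@7, authorship .........
After op 2 (delete): buffer="hwvlcsd" (len 7), cursors c1@0 c4@0 c2@2 c3@5, authorship .......
After op 3 (delete): buffer="hvlsd" (len 5), cursors c1@0 c4@0 c2@1 c3@3, authorship .....
After op 4 (move_left): buffer="hvlsd" (len 5), cursors c1@0 c2@0 c4@0 c3@2, authorship .....
After op 5 (insert('k')): buffer="kkkhvklsd" (len 9), cursors c1@3 c2@3 c4@3 c3@6, authorship 124..3...

Answer: 3 3 6 3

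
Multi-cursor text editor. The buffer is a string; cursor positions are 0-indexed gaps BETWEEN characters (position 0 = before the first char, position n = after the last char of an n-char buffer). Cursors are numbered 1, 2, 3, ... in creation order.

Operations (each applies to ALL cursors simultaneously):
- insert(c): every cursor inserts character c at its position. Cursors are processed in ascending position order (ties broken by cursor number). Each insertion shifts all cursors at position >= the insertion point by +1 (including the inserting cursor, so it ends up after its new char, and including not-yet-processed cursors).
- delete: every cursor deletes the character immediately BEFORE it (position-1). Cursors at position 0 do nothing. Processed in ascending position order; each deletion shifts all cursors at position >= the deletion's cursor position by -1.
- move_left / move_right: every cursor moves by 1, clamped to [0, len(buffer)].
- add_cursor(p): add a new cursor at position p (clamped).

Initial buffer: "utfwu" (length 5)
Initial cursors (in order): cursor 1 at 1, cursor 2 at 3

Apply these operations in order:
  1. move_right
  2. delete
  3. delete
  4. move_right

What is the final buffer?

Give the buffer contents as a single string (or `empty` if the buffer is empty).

Answer: u

Derivation:
After op 1 (move_right): buffer="utfwu" (len 5), cursors c1@2 c2@4, authorship .....
After op 2 (delete): buffer="ufu" (len 3), cursors c1@1 c2@2, authorship ...
After op 3 (delete): buffer="u" (len 1), cursors c1@0 c2@0, authorship .
After op 4 (move_right): buffer="u" (len 1), cursors c1@1 c2@1, authorship .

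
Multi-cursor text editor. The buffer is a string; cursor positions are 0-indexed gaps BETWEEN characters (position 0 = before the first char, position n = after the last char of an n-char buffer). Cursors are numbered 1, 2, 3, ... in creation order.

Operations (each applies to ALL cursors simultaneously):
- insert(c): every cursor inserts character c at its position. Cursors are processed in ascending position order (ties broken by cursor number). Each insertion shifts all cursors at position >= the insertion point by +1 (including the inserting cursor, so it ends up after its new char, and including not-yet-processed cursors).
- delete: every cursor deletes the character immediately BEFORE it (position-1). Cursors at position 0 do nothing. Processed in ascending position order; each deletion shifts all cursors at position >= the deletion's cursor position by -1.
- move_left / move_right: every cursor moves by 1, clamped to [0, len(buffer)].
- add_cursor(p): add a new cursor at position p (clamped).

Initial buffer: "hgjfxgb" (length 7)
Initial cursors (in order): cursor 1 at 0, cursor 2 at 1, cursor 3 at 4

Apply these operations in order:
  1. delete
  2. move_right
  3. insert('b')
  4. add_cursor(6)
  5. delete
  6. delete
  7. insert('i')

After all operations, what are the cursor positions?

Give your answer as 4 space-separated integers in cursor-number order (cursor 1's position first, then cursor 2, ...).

Answer: 4 4 4 4

Derivation:
After op 1 (delete): buffer="gjxgb" (len 5), cursors c1@0 c2@0 c3@2, authorship .....
After op 2 (move_right): buffer="gjxgb" (len 5), cursors c1@1 c2@1 c3@3, authorship .....
After op 3 (insert('b')): buffer="gbbjxbgb" (len 8), cursors c1@3 c2@3 c3@6, authorship .12..3..
After op 4 (add_cursor(6)): buffer="gbbjxbgb" (len 8), cursors c1@3 c2@3 c3@6 c4@6, authorship .12..3..
After op 5 (delete): buffer="gjgb" (len 4), cursors c1@1 c2@1 c3@2 c4@2, authorship ....
After op 6 (delete): buffer="gb" (len 2), cursors c1@0 c2@0 c3@0 c4@0, authorship ..
After op 7 (insert('i')): buffer="iiiigb" (len 6), cursors c1@4 c2@4 c3@4 c4@4, authorship 1234..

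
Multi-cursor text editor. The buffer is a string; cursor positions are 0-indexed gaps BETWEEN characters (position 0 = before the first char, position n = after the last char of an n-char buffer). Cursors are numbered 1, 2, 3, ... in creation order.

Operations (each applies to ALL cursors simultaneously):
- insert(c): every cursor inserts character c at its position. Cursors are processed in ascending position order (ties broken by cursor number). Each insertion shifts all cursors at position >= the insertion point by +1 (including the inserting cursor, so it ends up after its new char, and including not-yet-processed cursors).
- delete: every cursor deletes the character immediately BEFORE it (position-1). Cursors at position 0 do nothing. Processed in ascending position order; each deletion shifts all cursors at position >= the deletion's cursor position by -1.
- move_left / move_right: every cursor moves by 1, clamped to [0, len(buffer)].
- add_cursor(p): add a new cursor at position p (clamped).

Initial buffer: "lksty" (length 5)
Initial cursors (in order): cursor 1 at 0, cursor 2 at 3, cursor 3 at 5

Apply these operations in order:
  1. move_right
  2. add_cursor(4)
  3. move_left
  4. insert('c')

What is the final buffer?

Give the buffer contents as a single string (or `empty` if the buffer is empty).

After op 1 (move_right): buffer="lksty" (len 5), cursors c1@1 c2@4 c3@5, authorship .....
After op 2 (add_cursor(4)): buffer="lksty" (len 5), cursors c1@1 c2@4 c4@4 c3@5, authorship .....
After op 3 (move_left): buffer="lksty" (len 5), cursors c1@0 c2@3 c4@3 c3@4, authorship .....
After op 4 (insert('c')): buffer="clkscctcy" (len 9), cursors c1@1 c2@6 c4@6 c3@8, authorship 1...24.3.

Answer: clkscctcy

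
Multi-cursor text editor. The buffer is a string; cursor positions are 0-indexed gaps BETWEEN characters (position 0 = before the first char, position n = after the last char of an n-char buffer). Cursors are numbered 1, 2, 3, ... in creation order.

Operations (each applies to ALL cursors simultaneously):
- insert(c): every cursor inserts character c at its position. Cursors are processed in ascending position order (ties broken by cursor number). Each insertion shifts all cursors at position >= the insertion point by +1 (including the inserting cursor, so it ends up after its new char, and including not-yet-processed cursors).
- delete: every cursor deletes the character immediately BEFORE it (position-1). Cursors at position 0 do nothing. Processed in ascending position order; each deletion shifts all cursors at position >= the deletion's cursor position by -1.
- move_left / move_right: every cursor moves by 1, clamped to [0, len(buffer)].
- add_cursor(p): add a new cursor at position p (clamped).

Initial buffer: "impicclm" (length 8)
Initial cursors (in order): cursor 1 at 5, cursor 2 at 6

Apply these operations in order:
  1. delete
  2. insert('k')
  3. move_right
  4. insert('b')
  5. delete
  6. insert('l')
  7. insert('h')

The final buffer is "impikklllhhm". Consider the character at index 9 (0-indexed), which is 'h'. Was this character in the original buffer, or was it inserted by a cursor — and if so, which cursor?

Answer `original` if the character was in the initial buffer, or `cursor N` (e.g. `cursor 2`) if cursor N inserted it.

Answer: cursor 1

Derivation:
After op 1 (delete): buffer="impilm" (len 6), cursors c1@4 c2@4, authorship ......
After op 2 (insert('k')): buffer="impikklm" (len 8), cursors c1@6 c2@6, authorship ....12..
After op 3 (move_right): buffer="impikklm" (len 8), cursors c1@7 c2@7, authorship ....12..
After op 4 (insert('b')): buffer="impikklbbm" (len 10), cursors c1@9 c2@9, authorship ....12.12.
After op 5 (delete): buffer="impikklm" (len 8), cursors c1@7 c2@7, authorship ....12..
After op 6 (insert('l')): buffer="impikklllm" (len 10), cursors c1@9 c2@9, authorship ....12.12.
After op 7 (insert('h')): buffer="impikklllhhm" (len 12), cursors c1@11 c2@11, authorship ....12.1212.
Authorship (.=original, N=cursor N): . . . . 1 2 . 1 2 1 2 .
Index 9: author = 1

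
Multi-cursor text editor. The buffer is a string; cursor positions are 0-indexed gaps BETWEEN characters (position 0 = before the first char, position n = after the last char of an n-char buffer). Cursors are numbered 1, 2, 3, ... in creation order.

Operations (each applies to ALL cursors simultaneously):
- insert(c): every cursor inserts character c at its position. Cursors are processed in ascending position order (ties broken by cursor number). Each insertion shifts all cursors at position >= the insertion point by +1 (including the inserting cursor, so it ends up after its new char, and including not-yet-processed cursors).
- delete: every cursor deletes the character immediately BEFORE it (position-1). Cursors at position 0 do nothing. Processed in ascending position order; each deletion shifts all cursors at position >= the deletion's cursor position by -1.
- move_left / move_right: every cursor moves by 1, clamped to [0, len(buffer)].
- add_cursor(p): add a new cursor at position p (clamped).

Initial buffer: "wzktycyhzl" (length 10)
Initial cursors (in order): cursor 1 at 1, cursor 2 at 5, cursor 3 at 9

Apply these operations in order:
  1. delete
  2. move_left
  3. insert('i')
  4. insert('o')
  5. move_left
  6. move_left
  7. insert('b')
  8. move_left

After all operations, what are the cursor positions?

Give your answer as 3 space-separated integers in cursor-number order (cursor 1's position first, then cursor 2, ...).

After op 1 (delete): buffer="zktcyhl" (len 7), cursors c1@0 c2@3 c3@6, authorship .......
After op 2 (move_left): buffer="zktcyhl" (len 7), cursors c1@0 c2@2 c3@5, authorship .......
After op 3 (insert('i')): buffer="izkitcyihl" (len 10), cursors c1@1 c2@4 c3@8, authorship 1..2...3..
After op 4 (insert('o')): buffer="iozkiotcyiohl" (len 13), cursors c1@2 c2@6 c3@11, authorship 11..22...33..
After op 5 (move_left): buffer="iozkiotcyiohl" (len 13), cursors c1@1 c2@5 c3@10, authorship 11..22...33..
After op 6 (move_left): buffer="iozkiotcyiohl" (len 13), cursors c1@0 c2@4 c3@9, authorship 11..22...33..
After op 7 (insert('b')): buffer="biozkbiotcybiohl" (len 16), cursors c1@1 c2@6 c3@12, authorship 111..222...333..
After op 8 (move_left): buffer="biozkbiotcybiohl" (len 16), cursors c1@0 c2@5 c3@11, authorship 111..222...333..

Answer: 0 5 11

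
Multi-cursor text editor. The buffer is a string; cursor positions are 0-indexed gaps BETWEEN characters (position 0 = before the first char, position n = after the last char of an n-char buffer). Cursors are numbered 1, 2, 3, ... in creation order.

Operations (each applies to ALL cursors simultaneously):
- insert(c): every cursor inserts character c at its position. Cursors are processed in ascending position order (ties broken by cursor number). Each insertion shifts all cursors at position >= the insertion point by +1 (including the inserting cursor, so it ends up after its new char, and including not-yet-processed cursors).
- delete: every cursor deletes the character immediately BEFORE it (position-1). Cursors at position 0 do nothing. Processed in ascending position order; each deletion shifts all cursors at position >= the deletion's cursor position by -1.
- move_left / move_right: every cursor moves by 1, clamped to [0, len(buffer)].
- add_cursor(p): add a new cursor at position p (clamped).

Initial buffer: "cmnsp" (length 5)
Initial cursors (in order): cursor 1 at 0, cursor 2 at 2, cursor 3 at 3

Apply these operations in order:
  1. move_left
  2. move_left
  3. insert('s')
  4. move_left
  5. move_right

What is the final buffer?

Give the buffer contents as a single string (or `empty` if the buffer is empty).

After op 1 (move_left): buffer="cmnsp" (len 5), cursors c1@0 c2@1 c3@2, authorship .....
After op 2 (move_left): buffer="cmnsp" (len 5), cursors c1@0 c2@0 c3@1, authorship .....
After op 3 (insert('s')): buffer="sscsmnsp" (len 8), cursors c1@2 c2@2 c3@4, authorship 12.3....
After op 4 (move_left): buffer="sscsmnsp" (len 8), cursors c1@1 c2@1 c3@3, authorship 12.3....
After op 5 (move_right): buffer="sscsmnsp" (len 8), cursors c1@2 c2@2 c3@4, authorship 12.3....

Answer: sscsmnsp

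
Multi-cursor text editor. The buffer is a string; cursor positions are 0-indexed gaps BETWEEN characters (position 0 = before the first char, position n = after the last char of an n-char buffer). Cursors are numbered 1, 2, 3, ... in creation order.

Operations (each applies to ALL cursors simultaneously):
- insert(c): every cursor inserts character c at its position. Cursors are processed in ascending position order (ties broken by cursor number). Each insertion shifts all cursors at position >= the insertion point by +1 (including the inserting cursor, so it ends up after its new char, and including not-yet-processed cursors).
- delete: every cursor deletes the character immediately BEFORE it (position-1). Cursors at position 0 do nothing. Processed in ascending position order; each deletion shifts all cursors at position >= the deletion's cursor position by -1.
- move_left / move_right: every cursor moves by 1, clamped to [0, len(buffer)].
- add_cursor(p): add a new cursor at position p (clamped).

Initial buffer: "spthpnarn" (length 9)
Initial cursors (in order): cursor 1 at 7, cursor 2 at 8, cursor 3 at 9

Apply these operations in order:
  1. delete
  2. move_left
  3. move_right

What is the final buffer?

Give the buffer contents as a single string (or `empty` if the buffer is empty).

After op 1 (delete): buffer="spthpn" (len 6), cursors c1@6 c2@6 c3@6, authorship ......
After op 2 (move_left): buffer="spthpn" (len 6), cursors c1@5 c2@5 c3@5, authorship ......
After op 3 (move_right): buffer="spthpn" (len 6), cursors c1@6 c2@6 c3@6, authorship ......

Answer: spthpn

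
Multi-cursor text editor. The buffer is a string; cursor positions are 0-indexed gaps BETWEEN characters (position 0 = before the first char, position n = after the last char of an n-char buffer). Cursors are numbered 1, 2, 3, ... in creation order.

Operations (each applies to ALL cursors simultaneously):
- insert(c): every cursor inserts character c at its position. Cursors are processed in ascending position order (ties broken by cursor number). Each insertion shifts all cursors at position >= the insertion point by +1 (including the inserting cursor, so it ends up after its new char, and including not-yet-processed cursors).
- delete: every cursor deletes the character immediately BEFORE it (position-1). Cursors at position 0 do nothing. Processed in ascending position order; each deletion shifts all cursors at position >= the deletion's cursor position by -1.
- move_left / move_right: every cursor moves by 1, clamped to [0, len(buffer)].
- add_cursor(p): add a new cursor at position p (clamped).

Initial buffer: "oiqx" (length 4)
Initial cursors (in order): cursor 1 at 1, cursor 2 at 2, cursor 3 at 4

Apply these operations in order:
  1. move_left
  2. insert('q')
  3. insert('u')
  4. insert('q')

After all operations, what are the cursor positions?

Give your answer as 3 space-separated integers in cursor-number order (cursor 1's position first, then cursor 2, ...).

After op 1 (move_left): buffer="oiqx" (len 4), cursors c1@0 c2@1 c3@3, authorship ....
After op 2 (insert('q')): buffer="qoqiqqx" (len 7), cursors c1@1 c2@3 c3@6, authorship 1.2..3.
After op 3 (insert('u')): buffer="quoquiqqux" (len 10), cursors c1@2 c2@5 c3@9, authorship 11.22..33.
After op 4 (insert('q')): buffer="quqoquqiqquqx" (len 13), cursors c1@3 c2@7 c3@12, authorship 111.222..333.

Answer: 3 7 12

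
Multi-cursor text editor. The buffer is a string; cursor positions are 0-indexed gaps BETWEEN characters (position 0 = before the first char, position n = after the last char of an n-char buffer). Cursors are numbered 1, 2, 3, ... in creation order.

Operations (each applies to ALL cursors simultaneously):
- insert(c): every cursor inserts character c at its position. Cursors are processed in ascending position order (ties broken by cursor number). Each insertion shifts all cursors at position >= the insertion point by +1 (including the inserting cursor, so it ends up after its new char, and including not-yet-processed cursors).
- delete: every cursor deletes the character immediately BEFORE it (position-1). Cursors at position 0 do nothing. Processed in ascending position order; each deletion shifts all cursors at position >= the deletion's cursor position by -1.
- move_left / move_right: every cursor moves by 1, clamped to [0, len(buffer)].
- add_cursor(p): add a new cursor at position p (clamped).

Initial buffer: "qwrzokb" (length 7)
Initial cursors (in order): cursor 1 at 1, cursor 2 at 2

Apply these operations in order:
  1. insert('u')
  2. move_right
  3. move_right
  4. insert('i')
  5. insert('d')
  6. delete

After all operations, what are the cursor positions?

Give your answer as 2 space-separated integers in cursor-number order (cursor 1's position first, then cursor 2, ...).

After op 1 (insert('u')): buffer="quwurzokb" (len 9), cursors c1@2 c2@4, authorship .1.2.....
After op 2 (move_right): buffer="quwurzokb" (len 9), cursors c1@3 c2@5, authorship .1.2.....
After op 3 (move_right): buffer="quwurzokb" (len 9), cursors c1@4 c2@6, authorship .1.2.....
After op 4 (insert('i')): buffer="quwuirziokb" (len 11), cursors c1@5 c2@8, authorship .1.21..2...
After op 5 (insert('d')): buffer="quwuidrzidokb" (len 13), cursors c1@6 c2@10, authorship .1.211..22...
After op 6 (delete): buffer="quwuirziokb" (len 11), cursors c1@5 c2@8, authorship .1.21..2...

Answer: 5 8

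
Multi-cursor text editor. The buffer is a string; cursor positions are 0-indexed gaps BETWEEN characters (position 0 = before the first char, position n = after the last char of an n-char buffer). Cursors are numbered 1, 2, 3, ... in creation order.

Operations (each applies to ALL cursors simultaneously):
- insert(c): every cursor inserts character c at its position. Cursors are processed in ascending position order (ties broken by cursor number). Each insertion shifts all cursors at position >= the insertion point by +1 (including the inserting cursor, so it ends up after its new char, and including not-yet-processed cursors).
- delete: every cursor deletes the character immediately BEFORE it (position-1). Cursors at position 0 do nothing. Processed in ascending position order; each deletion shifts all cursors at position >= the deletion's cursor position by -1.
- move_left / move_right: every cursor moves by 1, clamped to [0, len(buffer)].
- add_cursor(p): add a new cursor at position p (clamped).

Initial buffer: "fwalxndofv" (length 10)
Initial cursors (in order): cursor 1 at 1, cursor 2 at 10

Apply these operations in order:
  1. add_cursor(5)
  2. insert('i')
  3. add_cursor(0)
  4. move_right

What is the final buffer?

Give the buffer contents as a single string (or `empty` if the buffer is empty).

After op 1 (add_cursor(5)): buffer="fwalxndofv" (len 10), cursors c1@1 c3@5 c2@10, authorship ..........
After op 2 (insert('i')): buffer="fiwalxindofvi" (len 13), cursors c1@2 c3@7 c2@13, authorship .1....3.....2
After op 3 (add_cursor(0)): buffer="fiwalxindofvi" (len 13), cursors c4@0 c1@2 c3@7 c2@13, authorship .1....3.....2
After op 4 (move_right): buffer="fiwalxindofvi" (len 13), cursors c4@1 c1@3 c3@8 c2@13, authorship .1....3.....2

Answer: fiwalxindofvi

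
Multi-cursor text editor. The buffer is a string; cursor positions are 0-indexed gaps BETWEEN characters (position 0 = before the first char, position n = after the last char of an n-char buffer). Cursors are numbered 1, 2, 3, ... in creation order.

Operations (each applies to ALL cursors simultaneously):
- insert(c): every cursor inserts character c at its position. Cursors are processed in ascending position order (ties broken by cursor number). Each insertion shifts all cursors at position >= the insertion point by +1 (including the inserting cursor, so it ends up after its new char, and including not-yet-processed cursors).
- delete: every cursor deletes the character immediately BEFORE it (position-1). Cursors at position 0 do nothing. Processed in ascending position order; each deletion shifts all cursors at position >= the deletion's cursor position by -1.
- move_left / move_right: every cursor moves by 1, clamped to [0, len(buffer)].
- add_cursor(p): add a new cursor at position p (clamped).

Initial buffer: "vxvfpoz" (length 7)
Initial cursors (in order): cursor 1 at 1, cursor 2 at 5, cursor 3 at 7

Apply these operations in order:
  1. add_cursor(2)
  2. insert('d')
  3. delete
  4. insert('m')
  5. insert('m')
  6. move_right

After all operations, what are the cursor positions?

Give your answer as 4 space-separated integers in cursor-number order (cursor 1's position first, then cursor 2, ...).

Answer: 4 12 15 7

Derivation:
After op 1 (add_cursor(2)): buffer="vxvfpoz" (len 7), cursors c1@1 c4@2 c2@5 c3@7, authorship .......
After op 2 (insert('d')): buffer="vdxdvfpdozd" (len 11), cursors c1@2 c4@4 c2@8 c3@11, authorship .1.4...2..3
After op 3 (delete): buffer="vxvfpoz" (len 7), cursors c1@1 c4@2 c2@5 c3@7, authorship .......
After op 4 (insert('m')): buffer="vmxmvfpmozm" (len 11), cursors c1@2 c4@4 c2@8 c3@11, authorship .1.4...2..3
After op 5 (insert('m')): buffer="vmmxmmvfpmmozmm" (len 15), cursors c1@3 c4@6 c2@11 c3@15, authorship .11.44...22..33
After op 6 (move_right): buffer="vmmxmmvfpmmozmm" (len 15), cursors c1@4 c4@7 c2@12 c3@15, authorship .11.44...22..33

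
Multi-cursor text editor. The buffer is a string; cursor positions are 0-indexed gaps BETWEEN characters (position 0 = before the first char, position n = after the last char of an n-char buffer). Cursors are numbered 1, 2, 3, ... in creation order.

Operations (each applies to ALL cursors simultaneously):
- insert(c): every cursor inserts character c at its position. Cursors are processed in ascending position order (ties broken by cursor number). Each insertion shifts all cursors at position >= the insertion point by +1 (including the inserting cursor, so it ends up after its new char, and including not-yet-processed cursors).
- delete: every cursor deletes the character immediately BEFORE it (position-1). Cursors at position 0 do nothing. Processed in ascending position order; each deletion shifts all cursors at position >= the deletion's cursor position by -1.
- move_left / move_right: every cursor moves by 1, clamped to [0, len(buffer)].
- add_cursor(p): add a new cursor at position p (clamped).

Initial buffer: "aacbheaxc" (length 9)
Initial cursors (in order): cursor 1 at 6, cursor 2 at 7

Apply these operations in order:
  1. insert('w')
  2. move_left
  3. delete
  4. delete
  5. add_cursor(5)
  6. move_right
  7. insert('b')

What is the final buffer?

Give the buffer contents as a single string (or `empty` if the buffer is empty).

After op 1 (insert('w')): buffer="aacbhewawxc" (len 11), cursors c1@7 c2@9, authorship ......1.2..
After op 2 (move_left): buffer="aacbhewawxc" (len 11), cursors c1@6 c2@8, authorship ......1.2..
After op 3 (delete): buffer="aacbhwwxc" (len 9), cursors c1@5 c2@6, authorship .....12..
After op 4 (delete): buffer="aacbwxc" (len 7), cursors c1@4 c2@4, authorship ....2..
After op 5 (add_cursor(5)): buffer="aacbwxc" (len 7), cursors c1@4 c2@4 c3@5, authorship ....2..
After op 6 (move_right): buffer="aacbwxc" (len 7), cursors c1@5 c2@5 c3@6, authorship ....2..
After op 7 (insert('b')): buffer="aacbwbbxbc" (len 10), cursors c1@7 c2@7 c3@9, authorship ....212.3.

Answer: aacbwbbxbc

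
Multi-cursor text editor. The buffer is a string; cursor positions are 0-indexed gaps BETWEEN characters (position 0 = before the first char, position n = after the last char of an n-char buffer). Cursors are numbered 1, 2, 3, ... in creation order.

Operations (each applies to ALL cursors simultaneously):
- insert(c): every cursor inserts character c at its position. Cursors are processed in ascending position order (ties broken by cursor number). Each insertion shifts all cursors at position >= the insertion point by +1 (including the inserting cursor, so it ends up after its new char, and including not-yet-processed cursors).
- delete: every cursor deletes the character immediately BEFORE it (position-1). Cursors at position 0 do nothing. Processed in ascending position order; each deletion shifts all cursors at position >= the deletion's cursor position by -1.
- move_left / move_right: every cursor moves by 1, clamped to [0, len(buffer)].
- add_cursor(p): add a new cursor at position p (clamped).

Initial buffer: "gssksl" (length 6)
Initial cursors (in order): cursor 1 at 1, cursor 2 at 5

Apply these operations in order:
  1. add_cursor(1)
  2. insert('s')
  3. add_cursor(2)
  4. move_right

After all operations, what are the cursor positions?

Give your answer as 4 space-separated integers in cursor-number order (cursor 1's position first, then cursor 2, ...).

Answer: 4 9 4 3

Derivation:
After op 1 (add_cursor(1)): buffer="gssksl" (len 6), cursors c1@1 c3@1 c2@5, authorship ......
After op 2 (insert('s')): buffer="gsssskssl" (len 9), cursors c1@3 c3@3 c2@8, authorship .13....2.
After op 3 (add_cursor(2)): buffer="gsssskssl" (len 9), cursors c4@2 c1@3 c3@3 c2@8, authorship .13....2.
After op 4 (move_right): buffer="gsssskssl" (len 9), cursors c4@3 c1@4 c3@4 c2@9, authorship .13....2.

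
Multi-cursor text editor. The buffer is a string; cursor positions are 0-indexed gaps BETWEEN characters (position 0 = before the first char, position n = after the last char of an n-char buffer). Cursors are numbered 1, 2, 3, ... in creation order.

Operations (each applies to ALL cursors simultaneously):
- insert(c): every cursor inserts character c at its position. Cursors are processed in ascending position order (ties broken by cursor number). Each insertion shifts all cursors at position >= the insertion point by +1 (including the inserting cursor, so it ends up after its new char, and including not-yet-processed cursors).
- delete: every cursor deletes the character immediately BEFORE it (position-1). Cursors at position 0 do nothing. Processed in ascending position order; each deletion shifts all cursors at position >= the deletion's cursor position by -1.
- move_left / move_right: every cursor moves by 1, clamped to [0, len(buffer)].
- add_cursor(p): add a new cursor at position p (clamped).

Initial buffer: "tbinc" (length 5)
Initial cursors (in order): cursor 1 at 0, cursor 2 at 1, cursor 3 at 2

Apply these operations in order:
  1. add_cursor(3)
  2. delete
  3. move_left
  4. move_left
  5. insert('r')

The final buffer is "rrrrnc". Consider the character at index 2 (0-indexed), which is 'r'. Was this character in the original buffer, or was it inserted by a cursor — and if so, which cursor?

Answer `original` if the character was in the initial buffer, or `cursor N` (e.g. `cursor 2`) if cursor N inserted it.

After op 1 (add_cursor(3)): buffer="tbinc" (len 5), cursors c1@0 c2@1 c3@2 c4@3, authorship .....
After op 2 (delete): buffer="nc" (len 2), cursors c1@0 c2@0 c3@0 c4@0, authorship ..
After op 3 (move_left): buffer="nc" (len 2), cursors c1@0 c2@0 c3@0 c4@0, authorship ..
After op 4 (move_left): buffer="nc" (len 2), cursors c1@0 c2@0 c3@0 c4@0, authorship ..
After op 5 (insert('r')): buffer="rrrrnc" (len 6), cursors c1@4 c2@4 c3@4 c4@4, authorship 1234..
Authorship (.=original, N=cursor N): 1 2 3 4 . .
Index 2: author = 3

Answer: cursor 3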